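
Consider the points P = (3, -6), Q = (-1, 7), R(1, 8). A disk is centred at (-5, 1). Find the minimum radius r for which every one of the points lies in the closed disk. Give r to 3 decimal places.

The required radius is the distance from (-5, 1) to the farthest point.
Squared distances: 113, 52, 85.
Maximum is 113, attained at P.
r = √113 ≈ 10.630.

10.630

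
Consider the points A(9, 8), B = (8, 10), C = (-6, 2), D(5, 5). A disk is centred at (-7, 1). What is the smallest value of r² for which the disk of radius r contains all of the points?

306

The required radius is the distance from (-7, 1) to the farthest point.
Squared distances: 305, 306, 2, 160.
Maximum is 306, attained at B.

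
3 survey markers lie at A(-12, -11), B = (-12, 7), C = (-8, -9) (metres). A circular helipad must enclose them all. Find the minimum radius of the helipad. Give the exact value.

9

Side lengths²: AB² = 324, AC² = 20, BC² = 272.
Since AB² = 324 ≥ 272 + 20 = 292, the angle opposite AB is not acute, so the smallest enclosing circle has AB as diameter.
Centre = midpoint of AB = (-12, -2), r² = 324/4 = 81.
r = √81 = 9.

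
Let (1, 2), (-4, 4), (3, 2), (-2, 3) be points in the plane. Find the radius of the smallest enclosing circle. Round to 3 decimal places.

By Welzl's lemma the MEC is supported by two points (diametrically opposite) or three points (on a circumcircle).
The farthest pair is (-4, 4)–(3, 2) with squared distance 53. The circle on this segment as diameter has centre (-0.5, 3) and r² = 53/4 = 13.25.
Check (1, 2): distance² to centre = 3.25 ≤ 13.25, so it lies inside.
All remaining points lie in this disk, and no smaller disk contains both endpoints, so this is the minimum enclosing circle.
r = √(13.25) ≈ 3.640.

3.640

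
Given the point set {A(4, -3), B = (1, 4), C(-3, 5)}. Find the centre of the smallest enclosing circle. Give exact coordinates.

Side lengths²: AB² = 58, AC² = 113, BC² = 17.
Since AC² = 113 ≥ 58 + 17 = 75, the angle opposite AC is not acute, so the smallest enclosing circle has AC as diameter.
Centre = midpoint of AC = (0.5, 1), r² = 113/4 = 28.25.
Centre = (0.5, 1).

(0.5, 1)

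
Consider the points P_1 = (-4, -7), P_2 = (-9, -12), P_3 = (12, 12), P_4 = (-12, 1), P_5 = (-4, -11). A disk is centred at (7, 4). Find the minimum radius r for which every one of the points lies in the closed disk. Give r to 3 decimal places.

The required radius is the distance from (7, 4) to the farthest point.
Squared distances: 242, 512, 89, 370, 346.
Maximum is 512, attained at P_2.
r = √512 ≈ 22.627.

22.627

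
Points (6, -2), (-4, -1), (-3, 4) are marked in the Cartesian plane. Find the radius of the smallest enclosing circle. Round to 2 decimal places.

Call the three points A, B, C in the order given.
Side lengths²: AB² = 101, AC² = 117, BC² = 26.
Since AC² = 117 < 101 + 26 = 127, the triangle is acute, so the smallest enclosing circle is the circumcircle.
Circumcentre = (41/34, 19/34), r² = 17069/578.
r = √(17069/578) ≈ 5.43.

5.43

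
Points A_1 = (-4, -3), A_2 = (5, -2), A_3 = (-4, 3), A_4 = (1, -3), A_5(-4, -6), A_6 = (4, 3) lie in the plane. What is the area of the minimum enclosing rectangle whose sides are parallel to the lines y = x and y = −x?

119

In coordinates u = x + y, v = x − y the rectangle is axis-aligned; the map (x,y)→(u,v) scales areas by 2.
u-values: -7, 3, -1, -2, -10, 7; range = 7 − (-10) = 17.
v-values: -1, 7, -7, 4, 2, 1; range = 7 − (-7) = 14.
Area = (17 × 14) / 2 = 119.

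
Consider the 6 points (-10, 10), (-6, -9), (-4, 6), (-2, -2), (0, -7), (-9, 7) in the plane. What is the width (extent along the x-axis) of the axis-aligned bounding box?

max x = 0, min x = -10, so width = 10.

10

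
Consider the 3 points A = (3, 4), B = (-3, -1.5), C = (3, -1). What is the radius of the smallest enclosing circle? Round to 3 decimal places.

Side lengths²: AB² = 66.25, AC² = 25, BC² = 36.25.
Since AB² = 66.25 ≥ 36.25 + 25 = 61.25, the angle opposite AB is not acute, so the smallest enclosing circle has AB as diameter.
Centre = midpoint of AB = (0, 1.25), r² = 66.25/4 = 16.5625.
r = √(16.5625) ≈ 4.070.

4.070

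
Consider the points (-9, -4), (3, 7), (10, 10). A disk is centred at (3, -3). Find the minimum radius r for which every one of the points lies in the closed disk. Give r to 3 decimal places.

14.765

The required radius is the distance from (3, -3) to the farthest point.
Squared distances: 145, 100, 218.
Maximum is 218, attained at (10, 10).
r = √218 ≈ 14.765.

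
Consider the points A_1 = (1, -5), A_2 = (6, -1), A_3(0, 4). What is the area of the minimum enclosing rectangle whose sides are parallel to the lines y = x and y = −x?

In coordinates u = x + y, v = x − y the rectangle is axis-aligned; the map (x,y)→(u,v) scales areas by 2.
u-values: -4, 5, 4; range = 5 − (-4) = 9.
v-values: 6, 7, -4; range = 7 − (-4) = 11.
Area = (9 × 11) / 2 = 49.5.

49.5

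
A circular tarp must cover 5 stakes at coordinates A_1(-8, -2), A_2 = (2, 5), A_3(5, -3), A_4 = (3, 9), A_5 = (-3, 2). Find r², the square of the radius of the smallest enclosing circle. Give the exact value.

3145/49

The minimum enclosing circle is determined by three boundary points: A_1, A_3, A_4.
Their circumcentre is (-8/7, 15/7) with r² = 3145/49.
The farthest remaining point A_2 is at distance² 884/49 ≤ 3145/49.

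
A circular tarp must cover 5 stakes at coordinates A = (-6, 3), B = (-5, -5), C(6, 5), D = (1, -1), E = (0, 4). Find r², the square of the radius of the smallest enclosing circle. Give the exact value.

55.25

By Welzl's lemma the MEC is supported by two points (diametrically opposite) or three points (on a circumcircle).
The farthest pair is B–C with squared distance 221. The circle on this segment as diameter has centre (0.5, 0) and r² = 221/4 = 55.25.
Check A: distance² to centre = 51.25 ≤ 55.25, so it lies inside.
All remaining points lie in this disk, and no smaller disk contains both endpoints, so this is the minimum enclosing circle.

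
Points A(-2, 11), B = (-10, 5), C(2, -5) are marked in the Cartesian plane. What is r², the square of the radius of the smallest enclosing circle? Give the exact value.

25925/361

Side lengths²: AB² = 100, AC² = 272, BC² = 244.
Since AC² = 272 < 244 + 100 = 344, the triangle is acute, so the smallest enclosing circle is the circumcircle.
Circumcentre = (-36/19, 48/19), r² = 25925/361.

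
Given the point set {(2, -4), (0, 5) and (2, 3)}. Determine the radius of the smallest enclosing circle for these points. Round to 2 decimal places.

4.61

Call the three points A, B, C in the order given.
Side lengths²: AB² = 85, AC² = 49, BC² = 8.
Since AB² = 85 ≥ 49 + 8 = 57, the angle opposite AB is not acute, so the smallest enclosing circle has AB as diameter.
Centre = midpoint of AB = (1, 0.5), r² = 85/4 = 21.25.
r = √(21.25) ≈ 4.61.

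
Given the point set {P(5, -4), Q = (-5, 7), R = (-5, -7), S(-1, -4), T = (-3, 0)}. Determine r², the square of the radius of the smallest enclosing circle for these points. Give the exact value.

60.2225

By Welzl's lemma the MEC is supported by two points (diametrically opposite) or three points (on a circumcircle).
The minimum enclosing circle is determined by three boundary points: P, Q, R.
Their circumcentre is (-1.65, 0) with r² = 60.2225.
The farthest remaining point S is at distance² 16.4225 ≤ 60.2225.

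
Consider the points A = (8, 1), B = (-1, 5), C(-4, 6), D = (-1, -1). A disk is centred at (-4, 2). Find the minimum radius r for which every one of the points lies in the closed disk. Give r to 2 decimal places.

The required radius is the distance from (-4, 2) to the farthest point.
Squared distances: 145, 18, 16, 18.
Maximum is 145, attained at A.
r = √145 ≈ 12.04.

12.04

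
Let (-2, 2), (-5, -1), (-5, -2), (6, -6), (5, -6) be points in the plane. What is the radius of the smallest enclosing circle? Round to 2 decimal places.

The farthest pair is (-5, -1)–(6, -6) with squared distance 146. The circle on this segment as diameter has centre (0.5, -3.5) and r² = 146/4 = 36.5.
Check (-2, 2): distance² to centre = 36.5 ≤ 36.5, so it lies inside.
All remaining points lie in this disk, and no smaller disk contains both endpoints, so this is the minimum enclosing circle.
r = √(36.5) ≈ 6.04.

6.04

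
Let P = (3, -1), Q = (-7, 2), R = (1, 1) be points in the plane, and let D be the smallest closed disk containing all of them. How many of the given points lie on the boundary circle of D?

Side lengths²: PQ² = 109, PR² = 8, QR² = 65.
Since PQ² = 109 ≥ 65 + 8 = 73, the angle opposite PQ is not acute, so the smallest enclosing circle has PQ as diameter.
Centre = midpoint of PQ = (-2, 0.5), r² = 109/4 = 27.25.
The points at distance exactly r from the centre are P, Q — 2 points.

2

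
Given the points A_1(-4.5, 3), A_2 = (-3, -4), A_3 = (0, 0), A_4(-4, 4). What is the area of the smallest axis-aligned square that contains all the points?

64

The bounding box has width 4.5 and height 8.
An axis-aligned square enclosing the set must have side ≥ max(width, height).
So the minimum side is max(4.5, 8) = 8.
Area = 8² = 64.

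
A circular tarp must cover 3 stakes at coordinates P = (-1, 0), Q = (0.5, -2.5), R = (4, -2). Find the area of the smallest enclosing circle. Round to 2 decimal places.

22.78

Side lengths²: PQ² = 8.5, PR² = 29, QR² = 12.5.
Since PR² = 29 ≥ 12.5 + 8.5 = 21, the angle opposite PR is not acute, so the smallest enclosing circle has PR as diameter.
Centre = midpoint of PR = (1.5, -1), r² = 29/4 = 7.25.
Area = π·r² = π·7.25 ≈ 22.78.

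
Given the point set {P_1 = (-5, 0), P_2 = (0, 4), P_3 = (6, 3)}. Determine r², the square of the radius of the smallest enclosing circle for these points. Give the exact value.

32.5

Side lengths²: P_1P_2² = 41, P_1P_3² = 130, P_2P_3² = 37.
Since P_1P_3² = 130 ≥ 41 + 37 = 78, the angle opposite P_1P_3 is not acute, so the smallest enclosing circle has P_1P_3 as diameter.
Centre = midpoint of P_1P_3 = (0.5, 1.5), r² = 130/4 = 32.5.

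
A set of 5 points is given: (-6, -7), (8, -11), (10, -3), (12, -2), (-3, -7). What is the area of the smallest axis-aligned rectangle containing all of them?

162

x ranges over [-6, 12], width 18.
y ranges over [-11, -2], height 9.
Area = 18 × 9 = 162.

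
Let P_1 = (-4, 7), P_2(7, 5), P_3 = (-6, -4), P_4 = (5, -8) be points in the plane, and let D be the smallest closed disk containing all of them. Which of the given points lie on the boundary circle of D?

A smallest enclosing disk is always determined by at most three of the input points on its boundary.
The farthest pair is P_1–P_4 with squared distance 306. The circle on this segment as diameter has centre (0.5, -0.5) and r² = 306/4 = 76.5.
Check P_2: distance² to centre = 72.5 ≤ 76.5, so it lies inside.
All remaining points lie in this disk, and no smaller disk contains both endpoints, so this is the minimum enclosing circle.
The points at distance exactly r from the centre are P_1, P_4 — 2 points.

P_1, P_4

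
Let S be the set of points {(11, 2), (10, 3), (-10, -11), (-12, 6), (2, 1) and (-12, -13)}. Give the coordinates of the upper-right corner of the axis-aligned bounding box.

x-range [-12, 11], y-range [-13, 6].
The upper-right corner is (11, 6).

(11, 6)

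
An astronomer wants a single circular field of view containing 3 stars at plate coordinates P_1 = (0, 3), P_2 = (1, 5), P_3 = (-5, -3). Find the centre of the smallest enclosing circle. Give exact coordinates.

Side lengths²: P_1P_2² = 5, P_1P_3² = 61, P_2P_3² = 100.
Since P_2P_3² = 100 ≥ 61 + 5 = 66, the angle opposite P_2P_3 is not acute, so the smallest enclosing circle has P_2P_3 as diameter.
Centre = midpoint of P_2P_3 = (-2, 1), r² = 100/4 = 25.
Centre = (-2, 1).

(-2, 1)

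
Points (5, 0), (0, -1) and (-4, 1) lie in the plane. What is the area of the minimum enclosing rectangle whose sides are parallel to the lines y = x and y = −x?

40

In coordinates u = x + y, v = x − y the rectangle is axis-aligned; the map (x,y)→(u,v) scales areas by 2.
u-values: 5, -1, -3; range = 5 − (-3) = 8.
v-values: 5, 1, -5; range = 5 − (-5) = 10.
Area = (8 × 10) / 2 = 40.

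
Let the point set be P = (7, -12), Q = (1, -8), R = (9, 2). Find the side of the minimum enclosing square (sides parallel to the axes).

The bounding box has width 8 and height 14.
An axis-aligned square enclosing the set must have side ≥ max(width, height).
So the minimum side is max(8, 14) = 14.

14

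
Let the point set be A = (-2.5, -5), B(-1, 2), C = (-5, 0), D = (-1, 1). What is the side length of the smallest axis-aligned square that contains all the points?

7

The bounding box has width 4 and height 7.
An axis-aligned square enclosing the set must have side ≥ max(width, height).
So the minimum side is max(4, 7) = 7.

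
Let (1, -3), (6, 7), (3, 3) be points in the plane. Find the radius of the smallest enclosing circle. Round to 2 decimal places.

5.59

Call the three points A, B, C in the order given.
Side lengths²: AB² = 125, AC² = 40, BC² = 25.
Since AB² = 125 ≥ 40 + 25 = 65, the angle opposite AB is not acute, so the smallest enclosing circle has AB as diameter.
Centre = midpoint of AB = (3.5, 2), r² = 125/4 = 31.25.
r = √(31.25) ≈ 5.59.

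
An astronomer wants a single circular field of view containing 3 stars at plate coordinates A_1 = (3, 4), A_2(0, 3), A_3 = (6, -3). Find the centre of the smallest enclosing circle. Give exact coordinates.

Side lengths²: A_1A_2² = 10, A_1A_3² = 58, A_2A_3² = 72.
Since A_2A_3² = 72 ≥ 58 + 10 = 68, the angle opposite A_2A_3 is not acute, so the smallest enclosing circle has A_2A_3 as diameter.
Centre = midpoint of A_2A_3 = (3, 0), r² = 72/4 = 18.
Centre = (3, 0).

(3, 0)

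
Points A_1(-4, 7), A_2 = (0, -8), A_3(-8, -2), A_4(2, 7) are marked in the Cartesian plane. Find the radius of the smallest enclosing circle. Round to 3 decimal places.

By Welzl's lemma the MEC is supported by two points (diametrically opposite) or three points (on a circumcircle).
The minimum enclosing circle is determined by three boundary points: A_1, A_2, A_4.
Their circumcentre is (-1, -7/30) with r² = 55189/900.
The farthest remaining point A_3 is at distance² 46909/900 ≤ 55189/900.
r = √(55189/900) ≈ 7.831.

7.831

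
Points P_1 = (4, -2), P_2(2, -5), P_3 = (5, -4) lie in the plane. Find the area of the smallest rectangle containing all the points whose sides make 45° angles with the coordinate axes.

7.5

In coordinates u = x + y, v = x − y the rectangle is axis-aligned; the map (x,y)→(u,v) scales areas by 2.
u-values: 2, -3, 1; range = 2 − (-3) = 5.
v-values: 6, 7, 9; range = 9 − 6 = 3.
Area = (5 × 3) / 2 = 7.5.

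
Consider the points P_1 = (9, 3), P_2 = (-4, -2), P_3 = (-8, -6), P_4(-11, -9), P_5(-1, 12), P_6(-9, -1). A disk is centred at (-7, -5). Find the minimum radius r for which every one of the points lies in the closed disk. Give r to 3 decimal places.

18.028

The required radius is the distance from (-7, -5) to the farthest point.
Squared distances: 320, 18, 2, 32, 325, 20.
Maximum is 325, attained at P_5.
r = √325 ≈ 18.028.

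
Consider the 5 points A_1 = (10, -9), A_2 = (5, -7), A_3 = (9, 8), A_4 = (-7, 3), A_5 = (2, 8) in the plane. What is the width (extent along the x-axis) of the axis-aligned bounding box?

max x = 10, min x = -7, so width = 17.

17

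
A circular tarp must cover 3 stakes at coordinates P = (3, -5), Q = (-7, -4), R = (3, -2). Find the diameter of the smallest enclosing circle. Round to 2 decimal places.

10.25

Side lengths²: PQ² = 101, PR² = 9, QR² = 104.
Since QR² = 104 < 101 + 9 = 110, the triangle is acute, so the smallest enclosing circle is the circumcircle.
Circumcentre = (-1.9, -3.5), r² = 26.26.
Diameter = 2r = 2√(26.26) ≈ 10.25.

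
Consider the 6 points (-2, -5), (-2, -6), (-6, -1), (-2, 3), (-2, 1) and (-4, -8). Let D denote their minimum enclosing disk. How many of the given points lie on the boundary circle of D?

2

The minimum enclosing circle of a finite set is fixed by two of the points (as a diameter) or three (as a circumcircle).
The farthest pair is (-2, 3)–(-4, -8) with squared distance 125. The circle on this segment as diameter has centre (-3, -2.5) and r² = 125/4 = 31.25.
Check (-2, -5): distance² to centre = 7.25 ≤ 31.25, so it lies inside.
All remaining points lie in this disk, and no smaller disk contains both endpoints, so this is the minimum enclosing circle.
The points at distance exactly r from the centre are (-2, 3), (-4, -8) — 2 points.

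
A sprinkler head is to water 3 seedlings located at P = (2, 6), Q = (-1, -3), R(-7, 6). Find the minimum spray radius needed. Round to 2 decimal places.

5.70

Side lengths²: PQ² = 90, PR² = 81, QR² = 117.
Since QR² = 117 < 90 + 81 = 171, the triangle is acute, so the smallest enclosing circle is the circumcircle.
Circumcentre = (-2.5, 2.5), r² = 32.5.
r = √(32.5) ≈ 5.70.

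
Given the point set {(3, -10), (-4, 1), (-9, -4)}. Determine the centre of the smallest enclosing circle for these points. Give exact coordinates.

Call the three points A, B, C in the order given.
Side lengths²: AB² = 170, AC² = 180, BC² = 50.
Since AC² = 180 < 170 + 50 = 220, the triangle is acute, so the smallest enclosing circle is the circumcircle.
Circumcentre = (-7/3, -17/3), r² = 425/9.
Centre = (-7/3, -17/3).

(-7/3, -17/3)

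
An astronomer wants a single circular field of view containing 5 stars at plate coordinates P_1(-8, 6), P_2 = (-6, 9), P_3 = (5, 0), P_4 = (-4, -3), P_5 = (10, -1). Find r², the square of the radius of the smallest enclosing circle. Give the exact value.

93.25

The minimum enclosing circle of a finite set is fixed by two of the points (as a diameter) or three (as a circumcircle).
The farthest pair is P_1–P_5 with squared distance 373. The circle on this segment as diameter has centre (1, 2.5) and r² = 373/4 = 93.25.
Check P_2: distance² to centre = 91.25 ≤ 93.25, so it lies inside.
All remaining points lie in this disk, and no smaller disk contains both endpoints, so this is the minimum enclosing circle.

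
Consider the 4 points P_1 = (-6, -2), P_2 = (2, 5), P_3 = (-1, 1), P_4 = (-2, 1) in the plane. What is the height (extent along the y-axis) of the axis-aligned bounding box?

max y = 5, min y = -2, so height = 7.

7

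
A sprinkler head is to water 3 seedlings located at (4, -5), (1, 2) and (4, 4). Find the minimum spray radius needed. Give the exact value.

4.5

Call the three points A, B, C in the order given.
Side lengths²: AB² = 58, AC² = 81, BC² = 13.
Since AC² = 81 ≥ 58 + 13 = 71, the angle opposite AC is not acute, so the smallest enclosing circle has AC as diameter.
Centre = midpoint of AC = (4, -0.5), r² = 81/4 = 20.25.
r = √(20.25) = 4.5.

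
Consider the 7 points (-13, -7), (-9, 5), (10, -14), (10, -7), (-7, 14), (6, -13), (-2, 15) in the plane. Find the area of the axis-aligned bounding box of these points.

667

x ranges over [-13, 10], width 23.
y ranges over [-14, 15], height 29.
Area = 23 × 29 = 667.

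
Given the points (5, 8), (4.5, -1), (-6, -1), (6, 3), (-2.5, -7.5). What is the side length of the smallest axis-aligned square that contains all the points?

15.5

The bounding box has width 12 and height 15.5.
An axis-aligned square enclosing the set must have side ≥ max(width, height).
So the minimum side is max(12, 15.5) = 15.5.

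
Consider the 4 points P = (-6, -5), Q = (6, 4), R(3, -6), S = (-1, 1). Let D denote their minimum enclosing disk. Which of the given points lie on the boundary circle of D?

P, Q

The farthest pair is P–Q with squared distance 225. The circle on this segment as diameter has centre (0, -0.5) and r² = 225/4 = 56.25.
Check R: distance² to centre = 39.25 ≤ 56.25, so it lies inside.
All remaining points lie in this disk, and no smaller disk contains both endpoints, so this is the minimum enclosing circle.
The points at distance exactly r from the centre are P, Q — 2 points.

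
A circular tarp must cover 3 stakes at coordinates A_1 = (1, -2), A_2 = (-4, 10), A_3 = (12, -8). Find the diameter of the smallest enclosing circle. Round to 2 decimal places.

Side lengths²: A_1A_2² = 169, A_1A_3² = 157, A_2A_3² = 580.
Since A_2A_3² = 580 ≥ 169 + 157 = 326, the angle opposite A_2A_3 is not acute, so the smallest enclosing circle has A_2A_3 as diameter.
Centre = midpoint of A_2A_3 = (4, 1), r² = 580/4 = 145.
Diameter = 2r = 2√145 ≈ 24.08.

24.08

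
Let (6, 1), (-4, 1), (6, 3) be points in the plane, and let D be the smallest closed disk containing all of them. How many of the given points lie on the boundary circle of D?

Call the three points A, B, C in the order given.
Side lengths²: AB² = 100, AC² = 4, BC² = 104.
Since BC² = 104 ≥ 100 + 4 = 104, the angle opposite BC is not acute, so the smallest enclosing circle has BC as diameter.
Centre = midpoint of BC = (1, 2), r² = 104/4 = 26.
The points at distance exactly r from the centre are (6, 1), (-4, 1), (6, 3) — 3 points.

3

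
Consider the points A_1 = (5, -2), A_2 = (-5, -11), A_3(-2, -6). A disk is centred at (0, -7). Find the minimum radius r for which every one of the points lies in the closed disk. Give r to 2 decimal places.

7.07

The required radius is the distance from (0, -7) to the farthest point.
Squared distances: 50, 41, 5.
Maximum is 50, attained at A_1.
r = √50 ≈ 7.07.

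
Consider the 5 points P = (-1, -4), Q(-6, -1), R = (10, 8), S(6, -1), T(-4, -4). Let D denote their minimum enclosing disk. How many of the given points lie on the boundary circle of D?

3

The minimum enclosing circle of a finite set is fixed by two of the points (as a diameter) or three (as a circumcircle).
The minimum enclosing circle is determined by three boundary points: Q, R, T.
Their circumcentre is (28/11, 167/66) with r² = 372385/4356.
The farthest remaining point P is at distance² 240517/4356 ≤ 372385/4356.
The points at distance exactly r from the centre are Q, R, T — 3 points.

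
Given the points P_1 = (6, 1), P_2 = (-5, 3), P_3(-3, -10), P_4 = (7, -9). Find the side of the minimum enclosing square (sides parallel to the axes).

13

The bounding box has width 12 and height 13.
An axis-aligned square enclosing the set must have side ≥ max(width, height).
So the minimum side is max(12, 13) = 13.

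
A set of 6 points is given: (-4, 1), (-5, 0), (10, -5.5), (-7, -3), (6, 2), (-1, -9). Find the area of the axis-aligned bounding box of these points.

187

x ranges over [-7, 10], width 17.
y ranges over [-9, 2], height 11.
Area = 17 × 11 = 187.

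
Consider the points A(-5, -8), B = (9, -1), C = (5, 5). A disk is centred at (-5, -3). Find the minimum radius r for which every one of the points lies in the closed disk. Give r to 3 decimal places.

The required radius is the distance from (-5, -3) to the farthest point.
Squared distances: 25, 200, 164.
Maximum is 200, attained at B.
r = √200 ≈ 14.142.

14.142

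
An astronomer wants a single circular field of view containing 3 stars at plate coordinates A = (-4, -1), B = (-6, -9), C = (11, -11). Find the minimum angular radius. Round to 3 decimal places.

9.088

Side lengths²: AB² = 68, AC² = 325, BC² = 293.
Since AC² = 325 < 293 + 68 = 361, the triangle is acute, so the smallest enclosing circle is the circumcircle.
Circumcentre = (20/7, -195/28), r² = 64753/784.
r = √(64753/784) ≈ 9.088.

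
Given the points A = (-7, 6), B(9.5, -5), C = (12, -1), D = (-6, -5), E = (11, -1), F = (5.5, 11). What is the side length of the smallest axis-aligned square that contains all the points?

The bounding box has width 19 and height 16.
An axis-aligned square enclosing the set must have side ≥ max(width, height).
So the minimum side is max(19, 16) = 19.

19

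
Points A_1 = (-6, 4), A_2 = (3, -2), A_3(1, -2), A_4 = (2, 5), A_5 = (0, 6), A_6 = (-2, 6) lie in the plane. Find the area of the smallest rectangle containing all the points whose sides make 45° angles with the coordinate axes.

67.5

In coordinates u = x + y, v = x − y the rectangle is axis-aligned; the map (x,y)→(u,v) scales areas by 2.
u-values: -2, 1, -1, 7, 6, 4; range = 7 − (-2) = 9.
v-values: -10, 5, 3, -3, -6, -8; range = 5 − (-10) = 15.
Area = (9 × 15) / 2 = 67.5.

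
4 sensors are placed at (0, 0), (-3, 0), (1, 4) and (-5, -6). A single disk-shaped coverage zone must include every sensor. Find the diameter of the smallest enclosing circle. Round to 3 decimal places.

The farthest pair is (1, 4)–(-5, -6) with squared distance 136. The circle on this segment as diameter has centre (-2, -1) and r² = 136/4 = 34.
Check (0, 0): distance² to centre = 5 ≤ 34, so it lies inside.
All remaining points lie in this disk, and no smaller disk contains both endpoints, so this is the minimum enclosing circle.
Diameter = 2r = 2√34 ≈ 11.662.

11.662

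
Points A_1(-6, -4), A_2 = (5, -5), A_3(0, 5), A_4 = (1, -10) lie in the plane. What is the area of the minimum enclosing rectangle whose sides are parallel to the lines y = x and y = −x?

In coordinates u = x + y, v = x − y the rectangle is axis-aligned; the map (x,y)→(u,v) scales areas by 2.
u-values: -10, 0, 5, -9; range = 5 − (-10) = 15.
v-values: -2, 10, -5, 11; range = 11 − (-5) = 16.
Area = (15 × 16) / 2 = 120.

120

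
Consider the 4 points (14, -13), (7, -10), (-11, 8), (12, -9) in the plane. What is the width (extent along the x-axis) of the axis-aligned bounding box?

max x = 14, min x = -11, so width = 25.

25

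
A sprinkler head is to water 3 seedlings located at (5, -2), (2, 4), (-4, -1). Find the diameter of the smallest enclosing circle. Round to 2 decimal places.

Call the three points A, B, C in the order given.
Side lengths²: AB² = 45, AC² = 82, BC² = 61.
Since AC² = 82 < 61 + 45 = 106, the triangle is acute, so the smallest enclosing circle is the circumcircle.
Circumcentre = (21/34, -15/34), r² = 12505/578.
Diameter = 2r = 2√(12505/578) ≈ 9.30.

9.30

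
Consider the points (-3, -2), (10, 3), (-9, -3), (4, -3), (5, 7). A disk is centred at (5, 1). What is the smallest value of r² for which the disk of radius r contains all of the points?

The required radius is the distance from (5, 1) to the farthest point.
Squared distances: 73, 29, 212, 17, 36.
Maximum is 212, attained at (-9, -3).

212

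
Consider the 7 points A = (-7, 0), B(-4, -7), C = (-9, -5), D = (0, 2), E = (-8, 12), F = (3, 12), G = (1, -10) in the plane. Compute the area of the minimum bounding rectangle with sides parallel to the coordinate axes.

264

x ranges over [-9, 3], width 12.
y ranges over [-10, 12], height 22.
Area = 12 × 22 = 264.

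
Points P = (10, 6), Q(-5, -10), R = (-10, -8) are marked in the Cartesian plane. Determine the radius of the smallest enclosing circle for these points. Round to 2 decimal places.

Side lengths²: PQ² = 481, PR² = 596, QR² = 29.
Since PR² = 596 ≥ 481 + 29 = 510, the angle opposite PR is not acute, so the smallest enclosing circle has PR as diameter.
Centre = midpoint of PR = (0, -1), r² = 596/4 = 149.
r = √149 ≈ 12.21.

12.21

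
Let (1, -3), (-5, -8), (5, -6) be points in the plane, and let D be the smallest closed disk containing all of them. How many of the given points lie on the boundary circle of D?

Call the three points A, B, C in the order given.
Side lengths²: AB² = 61, AC² = 25, BC² = 104.
Since BC² = 104 ≥ 61 + 25 = 86, the angle opposite BC is not acute, so the smallest enclosing circle has BC as diameter.
Centre = midpoint of BC = (0, -7), r² = 104/4 = 26.
The points at distance exactly r from the centre are (-5, -8), (5, -6) — 2 points.

2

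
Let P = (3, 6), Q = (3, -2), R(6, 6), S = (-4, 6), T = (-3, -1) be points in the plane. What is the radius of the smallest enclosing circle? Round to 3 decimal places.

5.759

By Welzl's lemma the MEC is supported by two points (diametrically opposite) or three points (on a circumcircle).
The minimum enclosing circle is determined by three boundary points: R, S, T.
Their circumcentre is (1, 22/7) with r² = 1625/49.
The farthest remaining point Q is at distance² 1492/49 ≤ 1625/49.
r = √(1625/49) ≈ 5.759.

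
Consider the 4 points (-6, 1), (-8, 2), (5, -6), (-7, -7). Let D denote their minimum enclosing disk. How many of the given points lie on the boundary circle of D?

2

By Welzl's lemma the MEC is supported by two points (diametrically opposite) or three points (on a circumcircle).
The farthest pair is (-8, 2)–(5, -6) with squared distance 233. The circle on this segment as diameter has centre (-1.5, -2) and r² = 233/4 = 58.25.
Check (-6, 1): distance² to centre = 29.25 ≤ 58.25, so it lies inside.
All remaining points lie in this disk, and no smaller disk contains both endpoints, so this is the minimum enclosing circle.
The points at distance exactly r from the centre are (-8, 2), (5, -6) — 2 points.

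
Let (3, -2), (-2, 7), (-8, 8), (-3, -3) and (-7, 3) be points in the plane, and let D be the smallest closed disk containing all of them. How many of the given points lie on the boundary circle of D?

The minimum enclosing circle of a finite set is fixed by two of the points (as a diameter) or three (as a circumcircle).
The farthest pair is (3, -2)–(-8, 8) with squared distance 221. The circle on this segment as diameter has centre (-2.5, 3) and r² = 221/4 = 55.25.
Check (-2, 7): distance² to centre = 16.25 ≤ 55.25, so it lies inside.
All remaining points lie in this disk, and no smaller disk contains both endpoints, so this is the minimum enclosing circle.
The points at distance exactly r from the centre are (3, -2), (-8, 8) — 2 points.

2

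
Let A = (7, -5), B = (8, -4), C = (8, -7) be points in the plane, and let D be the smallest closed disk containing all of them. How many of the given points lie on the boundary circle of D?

2

Side lengths²: AB² = 2, AC² = 5, BC² = 9.
Since BC² = 9 ≥ 5 + 2 = 7, the angle opposite BC is not acute, so the smallest enclosing circle has BC as diameter.
Centre = midpoint of BC = (8, -5.5), r² = 9/4 = 2.25.
The points at distance exactly r from the centre are B, C — 2 points.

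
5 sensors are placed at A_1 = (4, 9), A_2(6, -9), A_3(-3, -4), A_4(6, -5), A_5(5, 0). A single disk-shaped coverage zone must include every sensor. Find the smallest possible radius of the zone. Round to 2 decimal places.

9.06

The minimum enclosing circle of a finite set is fixed by two of the points (as a diameter) or three (as a circumcircle).
The farthest pair is A_1–A_2 with squared distance 328. The circle on this segment as diameter has centre (5, 0) and r² = 328/4 = 82.
Check A_3: distance² to centre = 80 ≤ 82, so it lies inside.
All remaining points lie in this disk, and no smaller disk contains both endpoints, so this is the minimum enclosing circle.
r = √82 ≈ 9.06.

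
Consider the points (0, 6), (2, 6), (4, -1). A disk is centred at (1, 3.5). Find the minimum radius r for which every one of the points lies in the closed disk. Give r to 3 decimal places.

The required radius is the distance from (1, 3.5) to the farthest point.
Squared distances: 7.25, 7.25, 29.25.
Maximum is 29.25, attained at (4, -1).
r = √(29.25) ≈ 5.408.

5.408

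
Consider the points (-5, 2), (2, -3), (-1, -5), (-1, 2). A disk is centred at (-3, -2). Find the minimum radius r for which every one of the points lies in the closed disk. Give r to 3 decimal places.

5.099

The required radius is the distance from (-3, -2) to the farthest point.
Squared distances: 20, 26, 13, 20.
Maximum is 26, attained at (2, -3).
r = √26 ≈ 5.099.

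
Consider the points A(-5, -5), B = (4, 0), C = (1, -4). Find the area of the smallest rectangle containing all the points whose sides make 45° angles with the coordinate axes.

35

In coordinates u = x + y, v = x − y the rectangle is axis-aligned; the map (x,y)→(u,v) scales areas by 2.
u-values: -10, 4, -3; range = 4 − (-10) = 14.
v-values: 0, 4, 5; range = 5 − 0 = 5.
Area = (14 × 5) / 2 = 35.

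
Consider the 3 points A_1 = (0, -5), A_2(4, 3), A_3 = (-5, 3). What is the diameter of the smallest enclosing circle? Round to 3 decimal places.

Side lengths²: A_1A_2² = 80, A_1A_3² = 89, A_2A_3² = 81.
Since A_1A_3² = 89 < 81 + 80 = 161, the triangle is acute, so the smallest enclosing circle is the circumcircle.
Circumcentre = (-0.5, 0.25), r² = 27.8125.
Diameter = 2r = 2√(27.8125) ≈ 10.548.

10.548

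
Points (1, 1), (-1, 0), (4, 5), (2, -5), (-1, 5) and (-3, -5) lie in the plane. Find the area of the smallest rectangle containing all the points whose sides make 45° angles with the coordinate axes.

In coordinates u = x + y, v = x − y the rectangle is axis-aligned; the map (x,y)→(u,v) scales areas by 2.
u-values: 2, -1, 9, -3, 4, -8; range = 9 − (-8) = 17.
v-values: 0, -1, -1, 7, -6, 2; range = 7 − (-6) = 13.
Area = (17 × 13) / 2 = 110.5.

110.5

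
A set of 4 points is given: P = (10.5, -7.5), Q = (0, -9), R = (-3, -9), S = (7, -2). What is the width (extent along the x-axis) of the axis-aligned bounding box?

13.5

max x = 10.5, min x = -3, so width = 13.5.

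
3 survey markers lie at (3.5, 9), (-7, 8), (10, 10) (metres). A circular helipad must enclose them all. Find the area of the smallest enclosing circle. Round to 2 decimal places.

230.12

Call the three points A, B, C in the order given.
Side lengths²: AB² = 111.25, AC² = 43.25, BC² = 293.
Since BC² = 293 ≥ 111.25 + 43.25 = 154.5, the angle opposite BC is not acute, so the smallest enclosing circle has BC as diameter.
Centre = midpoint of BC = (1.5, 9), r² = 293/4 = 73.25.
Area = π·r² = π·73.25 ≈ 230.12.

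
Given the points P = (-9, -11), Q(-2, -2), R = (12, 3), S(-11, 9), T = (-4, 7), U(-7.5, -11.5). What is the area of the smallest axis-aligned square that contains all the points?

529

The bounding box has width 23 and height 20.5.
An axis-aligned square enclosing the set must have side ≥ max(width, height).
So the minimum side is max(23, 20.5) = 23.
Area = 23² = 529.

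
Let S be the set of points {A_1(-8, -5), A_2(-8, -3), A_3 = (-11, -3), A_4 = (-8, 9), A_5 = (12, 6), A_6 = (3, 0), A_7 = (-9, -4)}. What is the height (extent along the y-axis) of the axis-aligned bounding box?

14

max y = 9, min y = -5, so height = 14.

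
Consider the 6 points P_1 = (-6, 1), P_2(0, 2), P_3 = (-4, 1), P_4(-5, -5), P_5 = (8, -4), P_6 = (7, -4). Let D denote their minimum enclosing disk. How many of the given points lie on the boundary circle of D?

The farthest pair is P_1–P_5 with squared distance 221. The circle on this segment as diameter has centre (1, -1.5) and r² = 221/4 = 55.25.
Check P_2: distance² to centre = 13.25 ≤ 55.25, so it lies inside.
All remaining points lie in this disk, and no smaller disk contains both endpoints, so this is the minimum enclosing circle.
The points at distance exactly r from the centre are P_1, P_5 — 2 points.

2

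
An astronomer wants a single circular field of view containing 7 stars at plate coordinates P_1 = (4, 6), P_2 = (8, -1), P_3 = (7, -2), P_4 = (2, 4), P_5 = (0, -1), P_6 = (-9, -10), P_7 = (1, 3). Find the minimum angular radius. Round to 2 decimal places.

10.31

The minimum enclosing circle of a finite set is fixed by two of the points (as a diameter) or three (as a circumcircle).
The minimum enclosing circle is determined by three boundary points: P_1, P_2, P_6.
Their circumcentre is (-139/62, -137/62) with r² = 204425/1922.
The farthest remaining point P_3 is at distance² 164249/1922 ≤ 204425/1922.
r = √(204425/1922) ≈ 10.31.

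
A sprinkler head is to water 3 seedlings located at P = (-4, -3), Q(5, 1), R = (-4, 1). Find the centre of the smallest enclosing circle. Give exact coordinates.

(0.5, -1)

Side lengths²: PQ² = 97, PR² = 16, QR² = 81.
Since PQ² = 97 ≥ 81 + 16 = 97, the angle opposite PQ is not acute, so the smallest enclosing circle has PQ as diameter.
Centre = midpoint of PQ = (0.5, -1), r² = 97/4 = 24.25.
Centre = (0.5, -1).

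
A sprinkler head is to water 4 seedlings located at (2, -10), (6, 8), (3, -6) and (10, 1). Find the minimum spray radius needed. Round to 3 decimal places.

By Welzl's lemma the MEC is supported by two points (diametrically opposite) or three points (on a circumcircle).
The farthest pair is (2, -10)–(6, 8) with squared distance 340. The circle on this segment as diameter has centre (4, -1) and r² = 340/4 = 85.
Check (3, -6): distance² to centre = 26 ≤ 85, so it lies inside.
All remaining points lie in this disk, and no smaller disk contains both endpoints, so this is the minimum enclosing circle.
r = √85 ≈ 9.220.

9.220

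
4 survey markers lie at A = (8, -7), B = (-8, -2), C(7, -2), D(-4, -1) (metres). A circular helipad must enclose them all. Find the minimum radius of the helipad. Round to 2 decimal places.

The farthest pair is A–B with squared distance 281. The circle on this segment as diameter has centre (0, -4.5) and r² = 281/4 = 70.25.
Check C: distance² to centre = 55.25 ≤ 70.25, so it lies inside.
All remaining points lie in this disk, and no smaller disk contains both endpoints, so this is the minimum enclosing circle.
r = √(70.25) ≈ 8.38.

8.38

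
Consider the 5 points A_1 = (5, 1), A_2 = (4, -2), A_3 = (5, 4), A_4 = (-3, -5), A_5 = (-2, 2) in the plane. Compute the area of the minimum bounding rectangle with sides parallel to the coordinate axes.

x ranges over [-3, 5], width 8.
y ranges over [-5, 4], height 9.
Area = 8 × 9 = 72.

72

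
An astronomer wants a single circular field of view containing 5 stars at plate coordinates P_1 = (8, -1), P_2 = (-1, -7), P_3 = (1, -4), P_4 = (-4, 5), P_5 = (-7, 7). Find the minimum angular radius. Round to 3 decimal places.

By Welzl's lemma the MEC is supported by two points (diametrically opposite) or three points (on a circumcircle).
The minimum enclosing circle is determined by three boundary points: P_1, P_2, P_5.
Their circumcentre is (-13/54, 29/18) with r² = 108953/1458.
The farthest remaining point P_3 is at distance² 48149/1458 ≤ 108953/1458.
r = √(108953/1458) ≈ 8.645.

8.645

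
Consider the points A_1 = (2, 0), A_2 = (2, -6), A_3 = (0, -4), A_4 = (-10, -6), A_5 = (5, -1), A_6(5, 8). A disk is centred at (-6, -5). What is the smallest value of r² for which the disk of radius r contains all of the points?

The required radius is the distance from (-6, -5) to the farthest point.
Squared distances: 89, 65, 37, 17, 137, 290.
Maximum is 290, attained at A_6.

290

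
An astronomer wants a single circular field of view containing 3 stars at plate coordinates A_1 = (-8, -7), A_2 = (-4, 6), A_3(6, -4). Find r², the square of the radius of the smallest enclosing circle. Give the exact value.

37925/578

Side lengths²: A_1A_2² = 185, A_1A_3² = 205, A_2A_3² = 200.
Since A_1A_3² = 205 < 200 + 185 = 385, the triangle is acute, so the smallest enclosing circle is the circumcircle.
Circumcentre = (-61/34, -61/34), r² = 37925/578.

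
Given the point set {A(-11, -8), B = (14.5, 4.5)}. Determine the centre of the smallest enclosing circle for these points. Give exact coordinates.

(1.75, -1.75)

The smallest circle enclosing two points has them as diameter endpoints.
Centre = midpoint = (1.75, -1.75); r² = |AB|²/4 = 806.5/4 = 201.625.
Centre = (1.75, -1.75).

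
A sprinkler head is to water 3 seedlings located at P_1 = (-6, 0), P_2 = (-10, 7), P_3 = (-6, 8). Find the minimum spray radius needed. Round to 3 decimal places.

Side lengths²: P_1P_2² = 65, P_1P_3² = 64, P_2P_3² = 17.
Since P_1P_2² = 65 < 64 + 17 = 81, the triangle is acute, so the smallest enclosing circle is the circumcircle.
Circumcentre = (-7.125, 4), r² = 17.265625.
r = √(17.265625) ≈ 4.155.

4.155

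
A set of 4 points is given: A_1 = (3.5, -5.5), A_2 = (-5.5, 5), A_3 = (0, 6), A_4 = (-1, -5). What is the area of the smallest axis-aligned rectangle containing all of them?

x ranges over [-5.5, 3.5], width 9.
y ranges over [-5.5, 6], height 11.5.
Area = 9 × 11.5 = 103.5.

103.5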